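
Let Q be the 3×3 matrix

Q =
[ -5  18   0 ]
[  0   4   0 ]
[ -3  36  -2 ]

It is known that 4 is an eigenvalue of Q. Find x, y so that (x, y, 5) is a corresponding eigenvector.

2, 1

We need (Q - 4I)v = 0.
Q - 4I = [[-9, 18, 0], [0, 0, 0], [-3, 36, -6]].
Row 1: (-9)·x + (18)·y + (0)·5 = 0
Row 2: (0)·x + (0)·y + (0)·5 = 0
Row 3: (-3)·x + (36)·y + (-6)·5 = 0
Solving gives x = 2, y = 1.
Check: Q·(2, 1, 5) = (8, 4, 20) = 4·(2, 1, 5).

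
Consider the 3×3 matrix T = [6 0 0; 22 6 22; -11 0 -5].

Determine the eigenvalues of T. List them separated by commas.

Compute the characteristic polynomial p(λ) = det(λI - T).
Expanding the 3×3 determinant: p(λ) = λ^3 - 7λ^2 - 24λ + 180.
Try λ = -5: p(-5) = 0, so -5 is a root.
Factor out (λ + 5): p(λ) = (λ + 5)·(λ^2 - 12λ + 36).
The quadratic factor is (λ - 6)^2.
Eigenvalues: -5, 6, 6.

-5, 6, 6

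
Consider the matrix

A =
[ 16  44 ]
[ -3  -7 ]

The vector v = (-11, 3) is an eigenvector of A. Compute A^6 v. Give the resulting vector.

First find the eigenvalue: Av = (-44, 12) = 4·(-11, 3), so λ = 4.
Then A^6 v = λ^6·v = 4^6·(-11, 3) = 4096·(-11, 3) = (-45056, 12288).

(-45056, 12288)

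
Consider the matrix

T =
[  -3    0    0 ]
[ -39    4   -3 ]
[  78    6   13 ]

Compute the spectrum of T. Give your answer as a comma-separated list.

The characteristic polynomial is p(λ) = det(λI - T).
Expanding the 3×3 determinant: p(λ) = λ^3 - 14λ^2 + 19λ + 210.
Try λ = -3: p(-3) = 0, so -3 is a root.
Dividing by (λ + 3) leaves λ^2 - 17λ + 70.
The quadratic factors as (λ - 7)·(λ - 10).
Eigenvalues: -3, 7, 10.

-3, 7, 10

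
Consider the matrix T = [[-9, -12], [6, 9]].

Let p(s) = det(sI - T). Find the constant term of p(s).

-9

p(s) = s^2 - 9.
The constant term is -9.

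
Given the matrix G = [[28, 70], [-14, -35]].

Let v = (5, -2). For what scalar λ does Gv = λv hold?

0

Compute Gv: G·(5, -2) = (0, 0).
Since Gv = λv, compare component 1: 0 = λ·5, so λ = 0.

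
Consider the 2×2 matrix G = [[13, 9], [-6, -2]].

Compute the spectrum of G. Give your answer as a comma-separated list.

4, 7

det(G - tI) = (13 - t)(-2 - t) - (9)·(-6) = t^2 - 11t + 28.
This factors as (t - 4)·(t - 7) = 0.
Eigenvalues: 4, 7.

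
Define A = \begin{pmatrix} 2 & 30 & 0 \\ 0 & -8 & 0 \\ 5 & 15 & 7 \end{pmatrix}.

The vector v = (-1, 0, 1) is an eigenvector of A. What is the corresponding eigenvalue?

Compute Av: A·(-1, 0, 1) = (-2, 0, 2).
Since Av = λv, compare component 1: -2 = λ·-1, so λ = 2.

2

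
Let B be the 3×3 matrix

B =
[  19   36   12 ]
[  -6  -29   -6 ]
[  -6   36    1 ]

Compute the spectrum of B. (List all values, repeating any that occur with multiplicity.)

-11, -5, 7

Compute the characteristic polynomial p(t) = det(tI - B).
Cofactor expansion gives p(t) = t^3 + 9t^2 - 57t - 385.
Rational-root test: t = -11 gives p(-11) = 0.
Dividing by (t + 11) leaves t^2 - 2t - 35.
The quadratic factors as (t + 5)·(t - 7).
Eigenvalues: -11, -5, 7.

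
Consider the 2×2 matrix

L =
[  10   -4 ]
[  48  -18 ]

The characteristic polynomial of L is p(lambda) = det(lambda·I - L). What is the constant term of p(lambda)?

p(lambda) = lambda^2 + 8·lambda + 12.
The constant term is 12.

12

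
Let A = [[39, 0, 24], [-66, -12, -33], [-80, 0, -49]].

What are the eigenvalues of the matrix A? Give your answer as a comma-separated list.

-12, -9, -1

Set up det(tI - A) = 0.
Cofactor expansion gives p(t) = t^3 + 22t^2 + 129t + 108.
Since p(-9) = 0, t = -9 is a root.
Dividing by (t + 9) leaves t^2 + 13t + 12.
The quadratic factors as (t + 12)·(t + 1).
Eigenvalues: -12, -9, -1.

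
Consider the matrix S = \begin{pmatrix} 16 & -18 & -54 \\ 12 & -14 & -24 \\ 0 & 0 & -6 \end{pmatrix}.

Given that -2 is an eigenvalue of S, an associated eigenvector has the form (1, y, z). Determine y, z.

1, 0

We need (S + 2I)v = 0.
S + 2I = [[18, -18, -54], [12, -12, -24], [0, 0, -4]].
Row 1: (18)·1 + (-18)·y + (-54)·z = 0
Row 2: (12)·1 + (-12)·y + (-24)·z = 0
Row 3: (0)·1 + (0)·y + (-4)·z = 0
Solving gives y = 1, z = 0.
Check: S·(1, 1, 0) = (-2, -2, 0) = -2·(1, 1, 0).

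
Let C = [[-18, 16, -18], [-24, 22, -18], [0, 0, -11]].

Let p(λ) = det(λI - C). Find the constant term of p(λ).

p(λ) = λ^3 + 7λ^2 - 56λ - 132.
The constant term is -132.

-132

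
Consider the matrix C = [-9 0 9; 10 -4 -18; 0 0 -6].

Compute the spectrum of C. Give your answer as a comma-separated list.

-9, -6, -4

Set up det(λI - C) = 0.
Expanding the 3×3 determinant: p(λ) = λ^3 + 19λ^2 + 114λ + 216.
Since p(-4) = 0, λ = -4 is a root.
Factor out (λ + 4): p(λ) = (λ + 4)·(λ^2 + 15λ + 54).
The quadratic factors as (λ + 9)·(λ + 6).
Eigenvalues: -9, -6, -4.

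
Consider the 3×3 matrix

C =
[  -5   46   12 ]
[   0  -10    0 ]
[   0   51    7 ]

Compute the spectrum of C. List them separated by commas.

-10, -5, 7

Set up det(sI - C) = 0.
Cofactor expansion gives p(s) = s^3 + 8s^2 - 55s - 350.
Try s = 7: p(7) = 0, so 7 is a root.
Factor out (s - 7): p(s) = (s - 7)·(s^2 + 15s + 50).
The quadratic factors as (s + 10)·(s + 5).
Eigenvalues: -10, -5, 7.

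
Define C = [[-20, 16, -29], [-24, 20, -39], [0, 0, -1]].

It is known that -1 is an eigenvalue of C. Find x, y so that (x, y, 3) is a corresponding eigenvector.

We need (C + 1I)v = 0.
C + 1I = [[-19, 16, -29], [-24, 21, -39], [0, 0, 0]].
Row 1: (-19)·x + (16)·y + (-29)·3 = 0
Row 2: (-24)·x + (21)·y + (-39)·3 = 0
Row 3: (0)·x + (0)·y + (0)·3 = 0
Solving gives x = 3, y = 9.
Check: C·(3, 9, 3) = (-3, -9, -3) = -1·(3, 9, 3).

3, 9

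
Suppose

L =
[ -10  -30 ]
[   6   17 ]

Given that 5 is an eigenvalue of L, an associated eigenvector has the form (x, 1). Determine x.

-2

We need (L - 5I)v = 0.
L - 5I = [[-15, -30], [6, 12]].
Row 1: (-15)·x + (-30)·1 = 0
Row 2: (6)·x + (12)·1 = 0
Solving gives x = -2.
Check: L·(-2, 1) = (-10, 5) = 5·(-2, 1).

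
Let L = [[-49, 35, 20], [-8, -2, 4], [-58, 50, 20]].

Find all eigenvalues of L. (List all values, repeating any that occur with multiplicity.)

The characteristic polynomial is p(s) = det(sI - L).
Expanding the 3×3 determinant: p(s) = s^3 + 31s^2 + 318s + 1080.
Try s = -9: p(-9) = 0, so -9 is a root.
Factor out (s + 9): p(s) = (s + 9)·(s^2 + 22s + 120).
The quadratic factors as (s + 12)·(s + 10).
Eigenvalues: -12, -10, -9.

-12, -10, -9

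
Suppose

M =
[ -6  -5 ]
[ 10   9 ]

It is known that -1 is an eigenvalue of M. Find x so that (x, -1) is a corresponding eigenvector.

1

We need (M + 1I)v = 0.
M + 1I = [[-5, -5], [10, 10]].
Row 1: (-5)·x + (-5)·-1 = 0
Row 2: (10)·x + (10)·-1 = 0
Solving gives x = 1.
Check: M·(1, -1) = (-1, 1) = -1·(1, -1).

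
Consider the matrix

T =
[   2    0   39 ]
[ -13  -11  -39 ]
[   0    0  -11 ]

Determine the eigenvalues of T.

-11, -11, 2

The characteristic polynomial is p(s) = det(sI - T).
Cofactor expansion gives p(s) = s^3 + 20s^2 + 77s - 242.
Since p(-11) = 0, s = -11 is a root.
Factor out (s + 11): p(s) = (s + 11)·(s^2 + 9s - 22).
The quadratic factors as (s + 11)·(s - 2).
Eigenvalues: -11, -11, 2.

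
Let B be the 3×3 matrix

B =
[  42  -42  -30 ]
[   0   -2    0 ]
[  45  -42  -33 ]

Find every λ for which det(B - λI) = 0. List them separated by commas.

Set up det(λI - B) = 0.
Cofactor expansion gives p(λ) = λ^3 - 7λ^2 - 54λ - 72.
Rational-root test: λ = -3 gives p(-3) = 0.
Factor out (λ + 3): p(λ) = (λ + 3)·(λ^2 - 10λ - 24).
The quadratic factors as (λ + 2)·(λ - 12).
Eigenvalues: -3, -2, 12.

-3, -2, 12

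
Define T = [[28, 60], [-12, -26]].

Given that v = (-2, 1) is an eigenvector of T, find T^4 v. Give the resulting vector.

First find the eigenvalue: Tv = (4, -2) = -2·(-2, 1), so λ = -2.
Then T^4 v = λ^4·v = (-2)^4·(-2, 1) = 16·(-2, 1) = (-32, 16).

(-32, 16)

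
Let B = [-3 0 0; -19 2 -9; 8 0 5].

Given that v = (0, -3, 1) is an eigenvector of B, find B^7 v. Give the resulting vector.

(0, -234375, 78125)

First find the eigenvalue: Bv = (0, -15, 5) = 5·(0, -3, 1), so λ = 5.
Then B^7 v = λ^7·v = 5^7·(0, -3, 1) = 78125·(0, -3, 1) = (0, -234375, 78125).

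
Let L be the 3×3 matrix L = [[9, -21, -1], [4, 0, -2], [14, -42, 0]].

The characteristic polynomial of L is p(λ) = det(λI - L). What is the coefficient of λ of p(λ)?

14

p(λ) = λ^3 - 9λ^2 + 14λ.
The coefficient of λ is 14.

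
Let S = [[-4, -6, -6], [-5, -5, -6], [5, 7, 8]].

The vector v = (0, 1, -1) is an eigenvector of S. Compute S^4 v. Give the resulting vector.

First find the eigenvalue: Sv = (0, 1, -1) = 1·(0, 1, -1), so λ = 1.
Then S^4 v = λ^4·v = 1^4·(0, 1, -1) = 1·(0, 1, -1) = (0, 1, -1).

(0, 1, -1)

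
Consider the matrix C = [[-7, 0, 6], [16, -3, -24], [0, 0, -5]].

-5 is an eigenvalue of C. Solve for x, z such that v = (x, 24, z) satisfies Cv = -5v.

-6, -2

We need (C + 5I)v = 0.
C + 5I = [[-2, 0, 6], [16, 2, -24], [0, 0, 0]].
Row 1: (-2)·x + (0)·24 + (6)·z = 0
Row 2: (16)·x + (2)·24 + (-24)·z = 0
Row 3: (0)·x + (0)·24 + (0)·z = 0
Solving gives x = -6, z = -2.
Check: C·(-6, 24, -2) = (30, -120, 10) = -5·(-6, 24, -2).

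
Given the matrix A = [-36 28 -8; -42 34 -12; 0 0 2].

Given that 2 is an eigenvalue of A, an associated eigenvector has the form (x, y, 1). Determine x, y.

2, 3

We need (A - 2I)v = 0.
A - 2I = [[-38, 28, -8], [-42, 32, -12], [0, 0, 0]].
Row 1: (-38)·x + (28)·y + (-8)·1 = 0
Row 2: (-42)·x + (32)·y + (-12)·1 = 0
Row 3: (0)·x + (0)·y + (0)·1 = 0
Solving gives x = 2, y = 3.
Check: A·(2, 3, 1) = (4, 6, 2) = 2·(2, 3, 1).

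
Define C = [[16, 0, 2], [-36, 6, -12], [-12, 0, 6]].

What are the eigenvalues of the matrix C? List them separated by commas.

6, 10, 12

The characteristic polynomial is p(μ) = det(μI - C).
Expanding along the first row, p(μ) = μ^3 - 28μ^2 + 252μ - 720.
Since p(6) = 0, μ = 6 is a root.
Dividing by (μ - 6) leaves μ^2 - 22μ + 120.
The quadratic factors as (μ - 10)·(μ - 12).
Eigenvalues: 6, 10, 12.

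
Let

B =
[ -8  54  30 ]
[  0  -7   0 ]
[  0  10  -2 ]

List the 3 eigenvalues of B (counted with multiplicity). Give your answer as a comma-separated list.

-8, -7, -2

The characteristic polynomial is p(μ) = det(μI - B).
Expanding the 3×3 determinant: p(μ) = μ^3 + 17μ^2 + 86μ + 112.
Rational-root test: μ = -7 gives p(-7) = 0.
Dividing by (μ + 7) leaves μ^2 + 10μ + 16.
The quadratic factors as (μ + 8)·(μ + 2).
Eigenvalues: -8, -7, -2.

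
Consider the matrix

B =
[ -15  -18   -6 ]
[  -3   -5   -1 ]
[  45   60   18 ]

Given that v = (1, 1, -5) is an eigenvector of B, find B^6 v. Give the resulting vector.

First find the eigenvalue: Bv = (-3, -3, 15) = -3·(1, 1, -5), so λ = -3.
Then B^6 v = λ^6·v = (-3)^6·(1, 1, -5) = 729·(1, 1, -5) = (729, 729, -3645).

(729, 729, -3645)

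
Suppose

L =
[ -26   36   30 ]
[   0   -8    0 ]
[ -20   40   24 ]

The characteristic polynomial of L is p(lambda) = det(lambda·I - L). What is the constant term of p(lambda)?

p(lambda) = lambda^3 + 10·lambda^2 - 8·lambda - 192.
The constant term is -192.

-192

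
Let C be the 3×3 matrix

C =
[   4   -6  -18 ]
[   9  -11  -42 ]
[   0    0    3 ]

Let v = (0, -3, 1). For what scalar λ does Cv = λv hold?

Compute Cv: C·(0, -3, 1) = (0, -9, 3).
Since Cv = λv, compare component 2: -9 = λ·-3, so λ = 3.

3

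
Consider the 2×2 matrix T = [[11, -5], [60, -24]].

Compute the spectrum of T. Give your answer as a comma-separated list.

-9, -4

det(T - λI) = (11 - λ)(-24 - λ) - (-5)·(60) = λ^2 + 13λ + 36.
This factors as (λ + 9)·(λ + 4) = 0.
Eigenvalues: -9, -4.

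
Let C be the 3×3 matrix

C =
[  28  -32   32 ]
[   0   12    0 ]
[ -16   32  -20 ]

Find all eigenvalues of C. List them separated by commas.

-4, 12, 12

Compute the characteristic polynomial p(t) = det(tI - C).
Expanding along the first row, p(t) = t^3 - 20t^2 + 48t + 576.
Try t = -4: p(-4) = 0, so -4 is a root.
Factor out (t + 4): p(t) = (t + 4)·(t^2 - 24t + 144).
The quadratic factor is (t - 12)^2.
Eigenvalues: -4, 12, 12.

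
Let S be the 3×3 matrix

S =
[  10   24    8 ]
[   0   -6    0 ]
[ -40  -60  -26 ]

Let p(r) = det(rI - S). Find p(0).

360

p(0) = det(0·I − S) = det(−S) = (−1)^3·det(S).
det(S) = -360, so p(0) = 360.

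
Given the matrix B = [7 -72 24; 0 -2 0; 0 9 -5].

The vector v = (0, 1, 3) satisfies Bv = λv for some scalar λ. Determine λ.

-2

Compute Bv: B·(0, 1, 3) = (0, -2, -6).
Since Bv = λv, compare component 2: -2 = λ·1, so λ = -2.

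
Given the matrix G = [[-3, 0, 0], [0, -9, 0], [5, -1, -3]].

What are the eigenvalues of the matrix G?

-9, -3, -3

G is lower triangular, so its eigenvalues are the diagonal entries.
Diagonal: -3, -9, -3.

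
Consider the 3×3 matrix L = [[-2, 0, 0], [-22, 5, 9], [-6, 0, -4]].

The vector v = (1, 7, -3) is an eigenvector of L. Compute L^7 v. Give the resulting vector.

(-128, -896, 384)

First find the eigenvalue: Lv = (-2, -14, 6) = -2·(1, 7, -3), so λ = -2.
Then L^7 v = λ^7·v = (-2)^7·(1, 7, -3) = -128·(1, 7, -3) = (-128, -896, 384).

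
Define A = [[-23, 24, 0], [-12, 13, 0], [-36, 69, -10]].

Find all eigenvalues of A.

Compute the characteristic polynomial p(λ) = det(λI - A).
Expanding the 3×3 determinant: p(λ) = λ^3 + 20λ^2 + 89λ - 110.
Since p(-11) = 0, λ = -11 is a root.
Factor out (λ + 11): p(λ) = (λ + 11)·(λ^2 + 9λ - 10).
The quadratic factors as (λ + 10)·(λ - 1).
Eigenvalues: -11, -10, 1.

-11, -10, 1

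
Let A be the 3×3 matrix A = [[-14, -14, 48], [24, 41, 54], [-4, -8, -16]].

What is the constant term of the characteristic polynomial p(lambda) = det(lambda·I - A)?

p(0) = det(0·I − A) = det(−A) = (−1)^3·det(A).
det(A) = -560, so p(0) = 560.

560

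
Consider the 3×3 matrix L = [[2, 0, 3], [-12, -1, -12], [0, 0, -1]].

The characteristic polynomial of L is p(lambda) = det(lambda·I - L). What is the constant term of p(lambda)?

-2

p(lambda) = lambda^3 - 3·lambda - 2.
The constant term is -2.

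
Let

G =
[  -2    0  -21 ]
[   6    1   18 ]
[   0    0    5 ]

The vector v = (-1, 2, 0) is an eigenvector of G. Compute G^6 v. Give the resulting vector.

(-64, 128, 0)

First find the eigenvalue: Gv = (2, -4, 0) = -2·(-1, 2, 0), so λ = -2.
Then G^6 v = λ^6·v = (-2)^6·(-1, 2, 0) = 64·(-1, 2, 0) = (-64, 128, 0).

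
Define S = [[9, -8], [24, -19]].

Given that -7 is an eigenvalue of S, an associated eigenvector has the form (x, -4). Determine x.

-2

We need (S + 7I)v = 0.
S + 7I = [[16, -8], [24, -12]].
Row 1: (16)·x + (-8)·-4 = 0
Row 2: (24)·x + (-12)·-4 = 0
Solving gives x = -2.
Check: S·(-2, -4) = (14, 28) = -7·(-2, -4).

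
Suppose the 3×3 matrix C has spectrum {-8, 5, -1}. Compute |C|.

40

det(C) is the product of the eigenvalues: (-8) · (5) · (-1) = 40.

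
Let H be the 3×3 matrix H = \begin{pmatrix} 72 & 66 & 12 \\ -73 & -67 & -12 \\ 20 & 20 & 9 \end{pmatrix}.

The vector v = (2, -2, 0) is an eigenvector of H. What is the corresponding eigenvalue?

Compute Hv: H·(2, -2, 0) = (12, -12, 0).
Since Hv = λv, compare component 1: 12 = λ·2, so λ = 6.

6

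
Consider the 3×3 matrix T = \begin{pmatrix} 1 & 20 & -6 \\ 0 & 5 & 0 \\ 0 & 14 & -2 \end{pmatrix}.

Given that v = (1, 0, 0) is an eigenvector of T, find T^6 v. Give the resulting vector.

First find the eigenvalue: Tv = (1, 0, 0) = 1·(1, 0, 0), so λ = 1.
Then T^6 v = λ^6·v = 1^6·(1, 0, 0) = 1·(1, 0, 0) = (1, 0, 0).

(1, 0, 0)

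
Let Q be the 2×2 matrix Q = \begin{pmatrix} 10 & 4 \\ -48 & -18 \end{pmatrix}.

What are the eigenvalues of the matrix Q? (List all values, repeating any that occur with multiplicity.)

det(Q - sI) = (10 - s)(-18 - s) - (4)·(-48) = s^2 + 8s + 12.
This factors as (s + 6)·(s + 2) = 0.
Eigenvalues: -6, -2.

-6, -2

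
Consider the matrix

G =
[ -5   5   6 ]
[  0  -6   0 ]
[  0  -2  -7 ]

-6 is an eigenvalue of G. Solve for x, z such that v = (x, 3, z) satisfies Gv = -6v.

We need (G + 6I)v = 0.
G + 6I = [[1, 5, 6], [0, 0, 0], [0, -2, -1]].
Row 1: (1)·x + (5)·3 + (6)·z = 0
Row 2: (0)·x + (0)·3 + (0)·z = 0
Row 3: (0)·x + (-2)·3 + (-1)·z = 0
Solving gives x = 21, z = -6.
Check: G·(21, 3, -6) = (-126, -18, 36) = -6·(21, 3, -6).

21, -6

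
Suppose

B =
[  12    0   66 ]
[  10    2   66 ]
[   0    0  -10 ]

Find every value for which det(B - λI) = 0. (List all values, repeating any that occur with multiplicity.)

-10, 2, 12

Set up det(lambda·I - B) = 0.
Cofactor expansion gives p(lambda) = lambda^3 - 4·lambda^2 - 116·lambda + 240.
Try lambda = 2: p(2) = 0, so 2 is a root.
Dividing by (lambda - 2) leaves lambda^2 - 2·lambda - 120.
The quadratic factors as (lambda + 10)·(lambda - 12).
Eigenvalues: -10, 2, 12.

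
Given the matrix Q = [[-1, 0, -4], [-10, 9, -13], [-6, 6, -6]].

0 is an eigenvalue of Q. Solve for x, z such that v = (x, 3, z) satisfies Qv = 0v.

We need (Q)v = 0.
Q = [[-1, 0, -4], [-10, 9, -13], [-6, 6, -6]].
Row 1: (-1)·x + (0)·3 + (-4)·z = 0
Row 2: (-10)·x + (9)·3 + (-13)·z = 0
Row 3: (-6)·x + (6)·3 + (-6)·z = 0
Solving gives x = 4, z = -1.
Check: Q·(4, 3, -1) = (0, 0, 0) = 0·(4, 3, -1).

4, -1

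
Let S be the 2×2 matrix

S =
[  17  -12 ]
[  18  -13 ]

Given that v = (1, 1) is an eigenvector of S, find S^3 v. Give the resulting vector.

First find the eigenvalue: Sv = (5, 5) = 5·(1, 1), so λ = 5.
Then S^3 v = λ^3·v = 5^3·(1, 1) = 125·(1, 1) = (125, 125).

(125, 125)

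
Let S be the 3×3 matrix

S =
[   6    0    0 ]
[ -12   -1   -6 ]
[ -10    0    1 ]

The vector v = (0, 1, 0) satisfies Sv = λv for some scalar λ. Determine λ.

Compute Sv: S·(0, 1, 0) = (0, -1, 0).
Since Sv = λv, compare component 2: -1 = λ·1, so λ = -1.

-1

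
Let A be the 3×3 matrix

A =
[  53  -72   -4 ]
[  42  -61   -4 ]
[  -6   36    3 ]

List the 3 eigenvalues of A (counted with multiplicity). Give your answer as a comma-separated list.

-9, -7, 11

The characteristic polynomial is p(λ) = det(λI - A).
Expanding the 3×3 determinant: p(λ) = λ^3 + 5λ^2 - 113λ - 693.
Rational-root test: λ = 11 gives p(11) = 0.
Factor out (λ - 11): p(λ) = (λ - 11)·(λ^2 + 16λ + 63).
The quadratic factors as (λ + 9)·(λ + 7).
Eigenvalues: -9, -7, 11.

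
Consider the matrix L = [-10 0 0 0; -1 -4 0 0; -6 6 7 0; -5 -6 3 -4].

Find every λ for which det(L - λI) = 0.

L is lower triangular, so its eigenvalues are the diagonal entries.
Diagonal: -10, -4, 7, -4.

-10, -4, -4, 7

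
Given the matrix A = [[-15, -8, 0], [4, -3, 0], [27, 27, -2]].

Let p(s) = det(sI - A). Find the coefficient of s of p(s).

113

p(s) = s^3 + 20s^2 + 113s + 154.
The coefficient of s is 113.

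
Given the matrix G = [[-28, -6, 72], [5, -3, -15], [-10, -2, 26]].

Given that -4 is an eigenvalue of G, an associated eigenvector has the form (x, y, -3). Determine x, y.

We need (G + 4I)v = 0.
G + 4I = [[-24, -6, 72], [5, 1, -15], [-10, -2, 30]].
Row 1: (-24)·x + (-6)·y + (72)·-3 = 0
Row 2: (5)·x + (1)·y + (-15)·-3 = 0
Row 3: (-10)·x + (-2)·y + (30)·-3 = 0
Solving gives x = -9, y = 0.
Check: G·(-9, 0, -3) = (36, 0, 12) = -4·(-9, 0, -3).

-9, 0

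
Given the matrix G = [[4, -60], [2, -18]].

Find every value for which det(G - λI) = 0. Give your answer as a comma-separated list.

-8, -6

det(G - λI) = (4 - λ)(-18 - λ) - (-60)·(2) = λ^2 + 14λ + 48.
This factors as (λ + 8)·(λ + 6) = 0.
Eigenvalues: -8, -6.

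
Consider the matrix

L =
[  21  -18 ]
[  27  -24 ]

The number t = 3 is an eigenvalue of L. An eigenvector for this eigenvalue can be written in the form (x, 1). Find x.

1

We need (L - 3I)v = 0.
L - 3I = [[18, -18], [27, -27]].
Row 1: (18)·x + (-18)·1 = 0
Row 2: (27)·x + (-27)·1 = 0
Solving gives x = 1.
Check: L·(1, 1) = (3, 3) = 3·(1, 1).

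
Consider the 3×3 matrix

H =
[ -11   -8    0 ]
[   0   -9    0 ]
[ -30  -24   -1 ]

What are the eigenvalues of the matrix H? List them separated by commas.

-11, -9, -1

The characteristic polynomial is p(λ) = det(λI - H).
Cofactor expansion gives p(λ) = λ^3 + 21λ^2 + 119λ + 99.
Rational-root test: λ = -1 gives p(-1) = 0.
Dividing by (λ + 1) leaves λ^2 + 20λ + 99.
The quadratic factors as (λ + 11)·(λ + 9).
Eigenvalues: -11, -9, -1.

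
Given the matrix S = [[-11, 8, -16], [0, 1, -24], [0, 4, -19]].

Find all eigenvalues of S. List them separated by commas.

Set up det(λI - S) = 0.
Cofactor expansion gives p(λ) = λ^3 + 29λ^2 + 275λ + 847.
Try λ = -11: p(-11) = 0, so -11 is a root.
Factor out (λ + 11): p(λ) = (λ + 11)·(λ^2 + 18λ + 77).
The quadratic factors as (λ + 11)·(λ + 7).
Eigenvalues: -11, -11, -7.

-11, -11, -7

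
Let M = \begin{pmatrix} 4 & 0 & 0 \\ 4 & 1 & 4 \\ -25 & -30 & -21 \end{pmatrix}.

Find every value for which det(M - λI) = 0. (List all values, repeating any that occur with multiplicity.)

The characteristic polynomial is p(r) = det(rI - M).
Expanding the 3×3 determinant: p(r) = r^3 + 16r^2 + 19r - 396.
Since p(-9) = 0, r = -9 is a root.
Factor out (r + 9): p(r) = (r + 9)·(r^2 + 7r - 44).
The quadratic factors as (r + 11)·(r - 4).
Eigenvalues: -11, -9, 4.

-11, -9, 4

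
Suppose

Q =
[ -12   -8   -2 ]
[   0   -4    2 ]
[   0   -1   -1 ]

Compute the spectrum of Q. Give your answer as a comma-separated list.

-12, -3, -2

Compute the characteristic polynomial p(lambda) = det(lambda·I - Q).
Expanding along the first row, p(lambda) = lambda^3 + 17·lambda^2 + 66·lambda + 72.
Rational-root test: lambda = -3 gives p(-3) = 0.
Dividing by (lambda + 3) leaves lambda^2 + 14·lambda + 24.
The quadratic factors as (lambda + 12)·(lambda + 2).
Eigenvalues: -12, -3, -2.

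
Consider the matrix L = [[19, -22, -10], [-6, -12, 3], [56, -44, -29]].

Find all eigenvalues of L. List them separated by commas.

Compute the characteristic polynomial p(λ) = det(λI - L).
Expanding the 3×3 determinant: p(λ) = λ^3 + 22λ^2 + 129λ + 108.
Try λ = -1: p(-1) = 0, so -1 is a root.
Factor out (λ + 1): p(λ) = (λ + 1)·(λ^2 + 21λ + 108).
The quadratic factors as (λ + 12)·(λ + 9).
Eigenvalues: -12, -9, -1.

-12, -9, -1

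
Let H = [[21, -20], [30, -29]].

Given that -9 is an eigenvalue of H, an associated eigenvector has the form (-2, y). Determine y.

-3

We need (H + 9I)v = 0.
H + 9I = [[30, -20], [30, -20]].
Row 1: (30)·-2 + (-20)·y = 0
Row 2: (30)·-2 + (-20)·y = 0
Solving gives y = -3.
Check: H·(-2, -3) = (18, 27) = -9·(-2, -3).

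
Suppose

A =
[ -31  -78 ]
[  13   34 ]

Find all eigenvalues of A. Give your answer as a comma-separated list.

-5, 8

det(A - sI) = (-31 - s)(34 - s) - (-78)·(13) = s^2 - 3s - 40.
This factors as (s + 5)·(s - 8) = 0.
Eigenvalues: -5, 8.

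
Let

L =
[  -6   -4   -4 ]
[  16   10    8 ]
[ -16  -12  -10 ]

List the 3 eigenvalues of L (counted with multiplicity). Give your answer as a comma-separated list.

-6, -2, 2

Compute the characteristic polynomial p(t) = det(tI - L).
Expanding the 3×3 determinant: p(t) = t^3 + 6t^2 - 4t - 24.
Try t = -6: p(-6) = 0, so -6 is a root.
Dividing by (t + 6) leaves t^2 - 4.
The quadratic factors as (t + 2)·(t - 2).
Eigenvalues: -6, -2, 2.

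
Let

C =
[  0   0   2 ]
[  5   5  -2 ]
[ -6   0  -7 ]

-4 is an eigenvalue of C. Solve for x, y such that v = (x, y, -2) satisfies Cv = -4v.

We need (C + 4I)v = 0.
C + 4I = [[4, 0, 2], [5, 9, -2], [-6, 0, -3]].
Row 1: (4)·x + (0)·y + (2)·-2 = 0
Row 2: (5)·x + (9)·y + (-2)·-2 = 0
Row 3: (-6)·x + (0)·y + (-3)·-2 = 0
Solving gives x = 1, y = -1.
Check: C·(1, -1, -2) = (-4, 4, 8) = -4·(1, -1, -2).

1, -1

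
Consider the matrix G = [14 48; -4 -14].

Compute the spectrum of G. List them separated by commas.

-2, 2

det(G - λI) = (14 - λ)(-14 - λ) - (48)·(-4) = λ^2 - 4.
This factors as (λ + 2)·(λ - 2) = 0.
Eigenvalues: -2, 2.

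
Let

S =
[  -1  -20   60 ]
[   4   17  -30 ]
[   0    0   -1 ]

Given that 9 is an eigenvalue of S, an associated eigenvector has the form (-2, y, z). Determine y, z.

1, 0

We need (S - 9I)v = 0.
S - 9I = [[-10, -20, 60], [4, 8, -30], [0, 0, -10]].
Row 1: (-10)·-2 + (-20)·y + (60)·z = 0
Row 2: (4)·-2 + (8)·y + (-30)·z = 0
Row 3: (0)·-2 + (0)·y + (-10)·z = 0
Solving gives y = 1, z = 0.
Check: S·(-2, 1, 0) = (-18, 9, 0) = 9·(-2, 1, 0).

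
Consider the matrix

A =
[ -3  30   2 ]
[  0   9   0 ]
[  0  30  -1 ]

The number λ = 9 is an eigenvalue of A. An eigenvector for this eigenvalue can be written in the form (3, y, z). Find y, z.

1, 3

We need (A - 9I)v = 0.
A - 9I = [[-12, 30, 2], [0, 0, 0], [0, 30, -10]].
Row 1: (-12)·3 + (30)·y + (2)·z = 0
Row 2: (0)·3 + (0)·y + (0)·z = 0
Row 3: (0)·3 + (30)·y + (-10)·z = 0
Solving gives y = 1, z = 3.
Check: A·(3, 1, 3) = (27, 9, 27) = 9·(3, 1, 3).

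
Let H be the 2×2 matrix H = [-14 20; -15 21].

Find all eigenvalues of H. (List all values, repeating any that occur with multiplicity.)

det(H - rI) = (-14 - r)(21 - r) - (20)·(-15) = r^2 - 7r + 6.
This factors as (r - 1)·(r - 6) = 0.
Eigenvalues: 1, 6.

1, 6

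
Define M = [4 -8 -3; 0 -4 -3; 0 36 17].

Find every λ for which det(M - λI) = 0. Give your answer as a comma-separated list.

4, 5, 8

Set up det(μI - M) = 0.
Expanding the 3×3 determinant: p(μ) = μ^3 - 17μ^2 + 92μ - 160.
Try μ = 4: p(4) = 0, so 4 is a root.
Dividing by (μ - 4) leaves μ^2 - 13μ + 40.
The quadratic factors as (μ - 5)·(μ - 8).
Eigenvalues: 4, 5, 8.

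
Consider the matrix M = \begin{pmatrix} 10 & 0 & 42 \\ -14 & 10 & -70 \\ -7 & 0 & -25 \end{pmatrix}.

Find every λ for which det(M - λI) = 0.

-11, -4, 10

The characteristic polynomial is p(r) = det(rI - M).
Cofactor expansion gives p(r) = r^3 + 5r^2 - 106r - 440.
Rational-root test: r = -4 gives p(-4) = 0.
Factor out (r + 4): p(r) = (r + 4)·(r^2 + r - 110).
The quadratic factors as (r + 11)·(r - 10).
Eigenvalues: -11, -4, 10.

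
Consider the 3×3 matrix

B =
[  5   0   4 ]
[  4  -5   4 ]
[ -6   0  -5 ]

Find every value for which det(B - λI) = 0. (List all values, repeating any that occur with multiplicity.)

Set up det(rI - B) = 0.
Expanding the 3×3 determinant: p(r) = r^3 + 5r^2 - r - 5.
Rational-root test: r = -1 gives p(-1) = 0.
Dividing by (r + 1) leaves r^2 + 4r - 5.
The quadratic factors as (r + 5)·(r - 1).
Eigenvalues: -5, -1, 1.

-5, -1, 1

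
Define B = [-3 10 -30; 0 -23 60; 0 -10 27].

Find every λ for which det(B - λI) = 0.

-3, -3, 7

The characteristic polynomial is p(λ) = det(λI - B).
Expanding the 3×3 determinant: p(λ) = λ^3 - λ^2 - 33λ - 63.
Since p(-3) = 0, λ = -3 is a root.
Dividing by (λ + 3) leaves λ^2 - 4λ - 21.
The quadratic factors as (λ + 3)·(λ - 7).
Eigenvalues: -3, -3, 7.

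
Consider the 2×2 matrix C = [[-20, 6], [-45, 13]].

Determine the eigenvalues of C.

-5, -2

det(C - λI) = (-20 - λ)(13 - λ) - (6)·(-45) = λ^2 + 7λ + 10.
This factors as (λ + 5)·(λ + 2) = 0.
Eigenvalues: -5, -2.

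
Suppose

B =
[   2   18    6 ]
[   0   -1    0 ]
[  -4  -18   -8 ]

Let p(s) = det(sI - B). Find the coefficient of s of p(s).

p(s) = s^3 + 7s^2 + 14s + 8.
The coefficient of s is 14.

14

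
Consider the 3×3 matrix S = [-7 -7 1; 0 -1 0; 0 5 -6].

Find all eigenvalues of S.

Compute the characteristic polynomial p(t) = det(tI - S).
Cofactor expansion gives p(t) = t^3 + 14t^2 + 55t + 42.
Try t = -1: p(-1) = 0, so -1 is a root.
Factor out (t + 1): p(t) = (t + 1)·(t^2 + 13t + 42).
The quadratic factors as (t + 7)·(t + 6).
Eigenvalues: -7, -6, -1.

-7, -6, -1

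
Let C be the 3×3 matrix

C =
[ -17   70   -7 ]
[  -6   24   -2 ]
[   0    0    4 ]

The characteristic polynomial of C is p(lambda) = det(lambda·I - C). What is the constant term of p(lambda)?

p(lambda) = lambda^3 - 11·lambda^2 + 40·lambda - 48.
The constant term is -48.

-48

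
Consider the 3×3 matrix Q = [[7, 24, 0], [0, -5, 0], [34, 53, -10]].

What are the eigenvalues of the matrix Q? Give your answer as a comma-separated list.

-10, -5, 7

Set up det(λI - Q) = 0.
Expanding along the first row, p(λ) = λ^3 + 8λ^2 - 55λ - 350.
Try λ = -5: p(-5) = 0, so -5 is a root.
Factor out (λ + 5): p(λ) = (λ + 5)·(λ^2 + 3λ - 70).
The quadratic factors as (λ + 10)·(λ - 7).
Eigenvalues: -10, -5, 7.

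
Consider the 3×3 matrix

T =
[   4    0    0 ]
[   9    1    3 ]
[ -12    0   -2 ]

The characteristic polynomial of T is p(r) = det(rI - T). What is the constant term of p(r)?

p(r) = r^3 - 3r^2 - 6r + 8.
The constant term is 8.

8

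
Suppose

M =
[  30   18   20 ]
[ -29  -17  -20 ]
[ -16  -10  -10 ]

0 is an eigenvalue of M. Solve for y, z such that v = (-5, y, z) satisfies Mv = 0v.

5, 3

We need (M)v = 0.
M = [[30, 18, 20], [-29, -17, -20], [-16, -10, -10]].
Row 1: (30)·-5 + (18)·y + (20)·z = 0
Row 2: (-29)·-5 + (-17)·y + (-20)·z = 0
Row 3: (-16)·-5 + (-10)·y + (-10)·z = 0
Solving gives y = 5, z = 3.
Check: M·(-5, 5, 3) = (0, 0, 0) = 0·(-5, 5, 3).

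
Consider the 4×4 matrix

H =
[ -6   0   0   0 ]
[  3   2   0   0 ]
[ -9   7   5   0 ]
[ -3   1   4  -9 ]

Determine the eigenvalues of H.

H is lower triangular, so its eigenvalues are the diagonal entries.
Diagonal: -6, 2, 5, -9.

-9, -6, 2, 5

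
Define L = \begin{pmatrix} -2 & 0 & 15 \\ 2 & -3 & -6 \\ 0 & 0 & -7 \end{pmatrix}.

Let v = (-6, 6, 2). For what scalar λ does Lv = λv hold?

Compute Lv: L·(-6, 6, 2) = (42, -42, -14).
Since Lv = λv, compare component 1: 42 = λ·-6, so λ = -7.

-7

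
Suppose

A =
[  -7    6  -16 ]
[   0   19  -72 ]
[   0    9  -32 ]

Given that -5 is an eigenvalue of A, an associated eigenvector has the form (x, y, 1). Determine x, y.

We need (A + 5I)v = 0.
A + 5I = [[-2, 6, -16], [0, 24, -72], [0, 9, -27]].
Row 1: (-2)·x + (6)·y + (-16)·1 = 0
Row 2: (0)·x + (24)·y + (-72)·1 = 0
Row 3: (0)·x + (9)·y + (-27)·1 = 0
Solving gives x = 1, y = 3.
Check: A·(1, 3, 1) = (-5, -15, -5) = -5·(1, 3, 1).

1, 3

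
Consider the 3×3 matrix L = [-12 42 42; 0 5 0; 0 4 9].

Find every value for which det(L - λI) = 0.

-12, 5, 9

The characteristic polynomial is p(r) = det(rI - L).
Expanding along the first row, p(r) = r^3 - 2r^2 - 123r + 540.
Since p(-12) = 0, r = -12 is a root.
Factor out (r + 12): p(r) = (r + 12)·(r^2 - 14r + 45).
The quadratic factors as (r - 5)·(r - 9).
Eigenvalues: -12, 5, 9.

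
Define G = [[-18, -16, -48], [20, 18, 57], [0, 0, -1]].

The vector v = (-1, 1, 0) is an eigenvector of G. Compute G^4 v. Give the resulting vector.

(-16, 16, 0)

First find the eigenvalue: Gv = (2, -2, 0) = -2·(-1, 1, 0), so λ = -2.
Then G^4 v = λ^4·v = (-2)^4·(-1, 1, 0) = 16·(-1, 1, 0) = (-16, 16, 0).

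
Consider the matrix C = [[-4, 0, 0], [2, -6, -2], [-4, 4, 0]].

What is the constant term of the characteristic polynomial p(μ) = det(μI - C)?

p(0) = det(0·I − C) = det(−C) = (−1)^3·det(C).
det(C) = -32, so p(0) = 32.

32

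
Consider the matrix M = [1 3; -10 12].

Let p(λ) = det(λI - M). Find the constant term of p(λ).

p(λ) = λ^2 - 13λ + 42.
The constant term is 42.

42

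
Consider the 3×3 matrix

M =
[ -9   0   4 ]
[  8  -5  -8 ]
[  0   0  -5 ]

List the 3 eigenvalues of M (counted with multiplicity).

-9, -5, -5

Set up det(μI - M) = 0.
Expanding the 3×3 determinant: p(μ) = μ^3 + 19μ^2 + 115μ + 225.
Rational-root test: μ = -5 gives p(-5) = 0.
Factor out (μ + 5): p(μ) = (μ + 5)·(μ^2 + 14μ + 45).
The quadratic factors as (μ + 9)·(μ + 5).
Eigenvalues: -9, -5, -5.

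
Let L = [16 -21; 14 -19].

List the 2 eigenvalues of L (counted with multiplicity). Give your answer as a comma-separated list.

-5, 2

det(L - lambda·I) = (16 - lambda)(-19 - lambda) - (-21)·(14) = lambda^2 + 3·lambda - 10.
This factors as (lambda + 5)·(lambda - 2) = 0.
Eigenvalues: -5, 2.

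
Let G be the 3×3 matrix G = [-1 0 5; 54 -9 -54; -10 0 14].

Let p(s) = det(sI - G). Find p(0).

324

p(0) = det(0·I − G) = det(−G) = (−1)^3·det(G).
det(G) = -324, so p(0) = 324.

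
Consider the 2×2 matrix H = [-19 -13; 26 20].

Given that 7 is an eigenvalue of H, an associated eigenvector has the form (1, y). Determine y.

We need (H - 7I)v = 0.
H - 7I = [[-26, -13], [26, 13]].
Row 1: (-26)·1 + (-13)·y = 0
Row 2: (26)·1 + (13)·y = 0
Solving gives y = -2.
Check: H·(1, -2) = (7, -14) = 7·(1, -2).

-2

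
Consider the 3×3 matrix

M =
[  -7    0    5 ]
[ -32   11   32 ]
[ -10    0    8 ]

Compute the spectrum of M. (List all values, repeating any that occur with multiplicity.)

The characteristic polynomial is p(r) = det(rI - M).
Expanding the 3×3 determinant: p(r) = r^3 - 12r^2 + 5r + 66.
Since p(-2) = 0, r = -2 is a root.
Dividing by (r + 2) leaves r^2 - 14r + 33.
The quadratic factors as (r - 3)·(r - 11).
Eigenvalues: -2, 3, 11.

-2, 3, 11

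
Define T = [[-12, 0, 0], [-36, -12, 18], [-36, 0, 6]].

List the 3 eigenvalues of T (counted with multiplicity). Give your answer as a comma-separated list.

Compute the characteristic polynomial p(s) = det(sI - T).
Expanding along the first row, p(s) = s^3 + 18s^2 - 864.
Since p(6) = 0, s = 6 is a root.
Dividing by (s - 6) leaves s^2 + 24s + 144.
The quadratic factor is (s + 12)^2.
Eigenvalues: -12, -12, 6.

-12, -12, 6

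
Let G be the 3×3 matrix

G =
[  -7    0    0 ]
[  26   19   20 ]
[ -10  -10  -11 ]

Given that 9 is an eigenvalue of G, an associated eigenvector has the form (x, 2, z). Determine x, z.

We need (G - 9I)v = 0.
G - 9I = [[-16, 0, 0], [26, 10, 20], [-10, -10, -20]].
Row 1: (-16)·x + (0)·2 + (0)·z = 0
Row 2: (26)·x + (10)·2 + (20)·z = 0
Row 3: (-10)·x + (-10)·2 + (-20)·z = 0
Solving gives x = 0, z = -1.
Check: G·(0, 2, -1) = (0, 18, -9) = 9·(0, 2, -1).

0, -1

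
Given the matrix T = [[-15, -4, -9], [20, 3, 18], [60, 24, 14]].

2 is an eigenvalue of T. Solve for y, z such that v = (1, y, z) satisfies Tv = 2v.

We need (T - 2I)v = 0.
T - 2I = [[-17, -4, -9], [20, 1, 18], [60, 24, 12]].
Row 1: (-17)·1 + (-4)·y + (-9)·z = 0
Row 2: (20)·1 + (1)·y + (18)·z = 0
Row 3: (60)·1 + (24)·y + (12)·z = 0
Solving gives y = -2, z = -1.
Check: T·(1, -2, -1) = (2, -4, -2) = 2·(1, -2, -1).

-2, -1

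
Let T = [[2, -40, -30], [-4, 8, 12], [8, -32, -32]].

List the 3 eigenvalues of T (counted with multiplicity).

The characteristic polynomial is p(λ) = det(λI - T).
Expanding along the first row, p(λ) = λ^3 + 22λ^2 + 160λ + 384.
Since p(-6) = 0, λ = -6 is a root.
Factor out (λ + 6): p(λ) = (λ + 6)·(λ^2 + 16λ + 64).
The quadratic factor is (λ + 8)^2.
Eigenvalues: -8, -8, -6.

-8, -8, -6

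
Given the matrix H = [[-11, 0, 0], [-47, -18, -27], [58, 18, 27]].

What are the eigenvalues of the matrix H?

The characteristic polynomial is p(t) = det(tI - H).
Expanding the 3×3 determinant: p(t) = t^3 + 2t^2 - 99t.
Rational-root test: t = 9 gives p(9) = 0.
Dividing by (t - 9) leaves t^2 + 11t.
The quadratic factors as (t + 11)·t.
Eigenvalues: -11, 0, 9.

-11, 0, 9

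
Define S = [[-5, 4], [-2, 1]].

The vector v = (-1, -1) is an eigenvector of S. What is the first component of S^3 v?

First find the eigenvalue: Sv = (1, 1) = -1·(-1, -1), so λ = -1.
Then S^3 v = λ^3·v = (-1)^3·(-1, -1) = -1·(-1, -1) = (1, 1).

1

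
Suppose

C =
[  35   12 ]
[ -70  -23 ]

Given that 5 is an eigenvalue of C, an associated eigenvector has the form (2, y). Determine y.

-5

We need (C - 5I)v = 0.
C - 5I = [[30, 12], [-70, -28]].
Row 1: (30)·2 + (12)·y = 0
Row 2: (-70)·2 + (-28)·y = 0
Solving gives y = -5.
Check: C·(2, -5) = (10, -25) = 5·(2, -5).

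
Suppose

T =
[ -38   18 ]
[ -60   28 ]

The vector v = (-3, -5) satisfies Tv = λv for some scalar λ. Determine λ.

-8

Compute Tv: T·(-3, -5) = (24, 40).
Since Tv = λv, compare component 1: 24 = λ·-3, so λ = -8.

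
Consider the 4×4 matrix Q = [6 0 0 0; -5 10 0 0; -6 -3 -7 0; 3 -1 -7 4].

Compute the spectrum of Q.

Q is lower triangular, so its eigenvalues are the diagonal entries.
Diagonal: 6, 10, -7, 4.

-7, 4, 6, 10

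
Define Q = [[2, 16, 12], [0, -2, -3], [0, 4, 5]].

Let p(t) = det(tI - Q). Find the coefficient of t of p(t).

8

p(t) = t^3 - 5t^2 + 8t - 4.
The coefficient of t is 8.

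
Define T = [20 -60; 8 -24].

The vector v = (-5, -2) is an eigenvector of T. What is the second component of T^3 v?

First find the eigenvalue: Tv = (20, 8) = -4·(-5, -2), so λ = -4.
Then T^3 v = λ^3·v = (-4)^3·(-5, -2) = -64·(-5, -2) = (320, 128).

128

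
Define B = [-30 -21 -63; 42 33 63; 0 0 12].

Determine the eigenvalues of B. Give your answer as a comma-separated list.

Compute the characteristic polynomial p(t) = det(tI - B).
Cofactor expansion gives p(t) = t^3 - 15t^2 - 72t + 1296.
Since p(12) = 0, t = 12 is a root.
Factor out (t - 12): p(t) = (t - 12)·(t^2 - 3t - 108).
The quadratic factors as (t + 9)·(t - 12).
Eigenvalues: -9, 12, 12.

-9, 12, 12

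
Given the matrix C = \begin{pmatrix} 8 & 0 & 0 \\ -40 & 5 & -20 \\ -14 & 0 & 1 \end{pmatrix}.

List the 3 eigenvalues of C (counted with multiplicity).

Set up det(λI - C) = 0.
Expanding the 3×3 determinant: p(λ) = λ^3 - 14λ^2 + 53λ - 40.
Try λ = 1: p(1) = 0, so 1 is a root.
Factor out (λ - 1): p(λ) = (λ - 1)·(λ^2 - 13λ + 40).
The quadratic factors as (λ - 5)·(λ - 8).
Eigenvalues: 1, 5, 8.

1, 5, 8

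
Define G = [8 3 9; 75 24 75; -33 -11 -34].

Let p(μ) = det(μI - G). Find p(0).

0

p(0) = det(0·I − G) = det(−G) = (−1)^3·det(G).
det(G) = 0, so p(0) = 0.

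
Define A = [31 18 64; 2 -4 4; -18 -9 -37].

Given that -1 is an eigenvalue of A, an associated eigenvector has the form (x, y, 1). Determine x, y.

We need (A + 1I)v = 0.
A + 1I = [[32, 18, 64], [2, -3, 4], [-18, -9, -36]].
Row 1: (32)·x + (18)·y + (64)·1 = 0
Row 2: (2)·x + (-3)·y + (4)·1 = 0
Row 3: (-18)·x + (-9)·y + (-36)·1 = 0
Solving gives x = -2, y = 0.
Check: A·(-2, 0, 1) = (2, 0, -1) = -1·(-2, 0, 1).

-2, 0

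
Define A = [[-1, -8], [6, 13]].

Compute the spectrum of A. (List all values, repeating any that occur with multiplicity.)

det(A - sI) = (-1 - s)(13 - s) - (-8)·(6) = s^2 - 12s + 35.
This factors as (s - 5)·(s - 7) = 0.
Eigenvalues: 5, 7.

5, 7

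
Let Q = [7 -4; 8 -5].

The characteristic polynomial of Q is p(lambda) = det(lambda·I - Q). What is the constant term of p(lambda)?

-3

p(lambda) = lambda^2 - 2·lambda - 3.
The constant term is -3.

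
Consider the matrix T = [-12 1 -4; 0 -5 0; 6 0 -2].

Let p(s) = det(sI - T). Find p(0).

240

p(0) = det(0·I − T) = det(−T) = (−1)^3·det(T).
det(T) = -240, so p(0) = 240.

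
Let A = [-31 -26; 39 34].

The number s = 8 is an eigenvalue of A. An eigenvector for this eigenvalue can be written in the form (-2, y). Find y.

We need (A - 8I)v = 0.
A - 8I = [[-39, -26], [39, 26]].
Row 1: (-39)·-2 + (-26)·y = 0
Row 2: (39)·-2 + (26)·y = 0
Solving gives y = 3.
Check: A·(-2, 3) = (-16, 24) = 8·(-2, 3).

3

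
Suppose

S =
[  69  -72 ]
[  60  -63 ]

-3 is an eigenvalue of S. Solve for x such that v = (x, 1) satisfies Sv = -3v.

1

We need (S + 3I)v = 0.
S + 3I = [[72, -72], [60, -60]].
Row 1: (72)·x + (-72)·1 = 0
Row 2: (60)·x + (-60)·1 = 0
Solving gives x = 1.
Check: S·(1, 1) = (-3, -3) = -3·(1, 1).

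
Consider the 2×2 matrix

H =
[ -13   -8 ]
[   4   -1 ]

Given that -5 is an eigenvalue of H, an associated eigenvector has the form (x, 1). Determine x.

-1

We need (H + 5I)v = 0.
H + 5I = [[-8, -8], [4, 4]].
Row 1: (-8)·x + (-8)·1 = 0
Row 2: (4)·x + (4)·1 = 0
Solving gives x = -1.
Check: H·(-1, 1) = (5, -5) = -5·(-1, 1).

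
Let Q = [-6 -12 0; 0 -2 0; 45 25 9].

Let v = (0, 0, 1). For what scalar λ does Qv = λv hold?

Compute Qv: Q·(0, 0, 1) = (0, 0, 9).
Since Qv = λv, compare component 3: 9 = λ·1, so λ = 9.

9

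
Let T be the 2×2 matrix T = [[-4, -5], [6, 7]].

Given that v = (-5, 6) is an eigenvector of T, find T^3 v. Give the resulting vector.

First find the eigenvalue: Tv = (-10, 12) = 2·(-5, 6), so λ = 2.
Then T^3 v = λ^3·v = 2^3·(-5, 6) = 8·(-5, 6) = (-40, 48).

(-40, 48)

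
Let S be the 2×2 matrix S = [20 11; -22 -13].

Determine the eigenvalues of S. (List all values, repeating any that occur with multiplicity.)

det(S - tI) = (20 - t)(-13 - t) - (11)·(-22) = t^2 - 7t - 18.
This factors as (t + 2)·(t - 9) = 0.
Eigenvalues: -2, 9.

-2, 9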